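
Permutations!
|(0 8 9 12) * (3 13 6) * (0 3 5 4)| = 9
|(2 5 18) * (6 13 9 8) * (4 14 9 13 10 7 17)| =24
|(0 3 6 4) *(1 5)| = 4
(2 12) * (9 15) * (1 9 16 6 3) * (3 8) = (1 9 15 16 6 8 3)(2 12) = [0, 9, 12, 1, 4, 5, 8, 7, 3, 15, 10, 11, 2, 13, 14, 16, 6]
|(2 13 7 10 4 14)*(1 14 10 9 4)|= 8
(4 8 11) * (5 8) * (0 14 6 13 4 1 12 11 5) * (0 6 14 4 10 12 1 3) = (14)(0 4 6 13 10 12 11 3)(5 8) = [4, 1, 2, 0, 6, 8, 13, 7, 5, 9, 12, 3, 11, 10, 14]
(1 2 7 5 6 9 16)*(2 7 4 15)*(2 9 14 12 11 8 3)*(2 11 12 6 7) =(1 2 4 15 9 16)(3 11 8)(5 7)(6 14) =[0, 2, 4, 11, 15, 7, 14, 5, 3, 16, 10, 8, 12, 13, 6, 9, 1]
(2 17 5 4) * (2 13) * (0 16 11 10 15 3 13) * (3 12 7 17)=(0 16 11 10 15 12 7 17 5 4)(2 3 13)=[16, 1, 3, 13, 0, 4, 6, 17, 8, 9, 15, 10, 7, 2, 14, 12, 11, 5]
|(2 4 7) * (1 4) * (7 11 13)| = |(1 4 11 13 7 2)| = 6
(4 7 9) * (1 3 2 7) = (1 3 2 7 9 4) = [0, 3, 7, 2, 1, 5, 6, 9, 8, 4]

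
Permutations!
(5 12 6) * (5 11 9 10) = (5 12 6 11 9 10) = [0, 1, 2, 3, 4, 12, 11, 7, 8, 10, 5, 9, 6]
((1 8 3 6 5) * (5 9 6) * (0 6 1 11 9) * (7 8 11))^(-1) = ((0 6)(1 11 9)(3 5 7 8))^(-1) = (0 6)(1 9 11)(3 8 7 5)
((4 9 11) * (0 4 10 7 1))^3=((0 4 9 11 10 7 1))^3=(0 11 1 9 7 4 10)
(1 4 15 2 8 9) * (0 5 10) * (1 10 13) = (0 5 13 1 4 15 2 8 9 10) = [5, 4, 8, 3, 15, 13, 6, 7, 9, 10, 0, 11, 12, 1, 14, 2]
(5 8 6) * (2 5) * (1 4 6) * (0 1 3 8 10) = [1, 4, 5, 8, 6, 10, 2, 7, 3, 9, 0] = (0 1 4 6 2 5 10)(3 8)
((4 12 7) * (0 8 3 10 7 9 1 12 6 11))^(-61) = ((0 8 3 10 7 4 6 11)(1 12 9))^(-61) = (0 10 6 8 7 11 3 4)(1 9 12)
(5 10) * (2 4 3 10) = (2 4 3 10 5) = [0, 1, 4, 10, 3, 2, 6, 7, 8, 9, 5]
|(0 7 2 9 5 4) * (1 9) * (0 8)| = 8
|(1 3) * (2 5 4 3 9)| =6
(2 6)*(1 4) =(1 4)(2 6) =[0, 4, 6, 3, 1, 5, 2]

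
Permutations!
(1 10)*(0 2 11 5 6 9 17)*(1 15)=(0 2 11 5 6 9 17)(1 10 15)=[2, 10, 11, 3, 4, 6, 9, 7, 8, 17, 15, 5, 12, 13, 14, 1, 16, 0]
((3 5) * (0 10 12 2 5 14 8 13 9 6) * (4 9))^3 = (0 2 14 4)(3 13 6 12)(5 8 9 10)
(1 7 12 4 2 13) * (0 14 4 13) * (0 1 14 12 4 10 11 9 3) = (0 12 13 14 10 11 9 3)(1 7 4 2) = [12, 7, 1, 0, 2, 5, 6, 4, 8, 3, 11, 9, 13, 14, 10]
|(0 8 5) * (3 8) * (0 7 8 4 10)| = |(0 3 4 10)(5 7 8)| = 12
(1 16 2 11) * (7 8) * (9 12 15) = (1 16 2 11)(7 8)(9 12 15) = [0, 16, 11, 3, 4, 5, 6, 8, 7, 12, 10, 1, 15, 13, 14, 9, 2]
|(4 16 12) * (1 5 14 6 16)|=|(1 5 14 6 16 12 4)|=7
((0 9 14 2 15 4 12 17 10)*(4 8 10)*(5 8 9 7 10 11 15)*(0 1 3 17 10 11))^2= (0 11 9 2 8 7 15 14 5)(1 17 12)(3 4 10)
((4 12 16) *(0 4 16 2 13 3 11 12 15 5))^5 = (16)(0 4 15 5)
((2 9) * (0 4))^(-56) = (9)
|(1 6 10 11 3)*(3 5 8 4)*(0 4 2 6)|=|(0 4 3 1)(2 6 10 11 5 8)|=12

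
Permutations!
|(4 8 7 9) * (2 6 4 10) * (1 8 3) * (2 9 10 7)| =6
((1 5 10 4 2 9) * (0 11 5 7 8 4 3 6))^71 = ((0 11 5 10 3 6)(1 7 8 4 2 9))^71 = (0 6 3 10 5 11)(1 9 2 4 8 7)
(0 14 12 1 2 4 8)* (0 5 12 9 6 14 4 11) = (0 4 8 5 12 1 2 11)(6 14 9) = [4, 2, 11, 3, 8, 12, 14, 7, 5, 6, 10, 0, 1, 13, 9]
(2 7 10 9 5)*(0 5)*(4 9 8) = (0 5 2 7 10 8 4 9) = [5, 1, 7, 3, 9, 2, 6, 10, 4, 0, 8]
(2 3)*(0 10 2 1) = (0 10 2 3 1) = [10, 0, 3, 1, 4, 5, 6, 7, 8, 9, 2]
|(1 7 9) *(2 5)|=6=|(1 7 9)(2 5)|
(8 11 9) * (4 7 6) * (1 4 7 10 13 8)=(1 4 10 13 8 11 9)(6 7)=[0, 4, 2, 3, 10, 5, 7, 6, 11, 1, 13, 9, 12, 8]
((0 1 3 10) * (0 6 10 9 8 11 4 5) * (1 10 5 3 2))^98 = ((0 10 6 5)(1 2)(3 9 8 11 4))^98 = (0 6)(3 11 9 4 8)(5 10)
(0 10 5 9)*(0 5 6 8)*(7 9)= (0 10 6 8)(5 7 9)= [10, 1, 2, 3, 4, 7, 8, 9, 0, 5, 6]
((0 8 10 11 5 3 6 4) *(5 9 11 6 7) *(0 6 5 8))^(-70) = (11)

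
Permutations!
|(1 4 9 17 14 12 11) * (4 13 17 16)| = 6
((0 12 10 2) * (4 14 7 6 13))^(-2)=((0 12 10 2)(4 14 7 6 13))^(-2)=(0 10)(2 12)(4 6 14 13 7)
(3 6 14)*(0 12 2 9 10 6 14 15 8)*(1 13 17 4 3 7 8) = (0 12 2 9 10 6 15 1 13 17 4 3 14 7 8) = [12, 13, 9, 14, 3, 5, 15, 8, 0, 10, 6, 11, 2, 17, 7, 1, 16, 4]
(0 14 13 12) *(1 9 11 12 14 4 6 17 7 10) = [4, 9, 2, 3, 6, 5, 17, 10, 8, 11, 1, 12, 0, 14, 13, 15, 16, 7] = (0 4 6 17 7 10 1 9 11 12)(13 14)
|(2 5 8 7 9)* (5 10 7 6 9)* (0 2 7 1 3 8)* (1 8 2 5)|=|(0 5)(1 3 2 10 8 6 9 7)|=8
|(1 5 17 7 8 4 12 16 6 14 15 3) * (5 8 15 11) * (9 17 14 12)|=24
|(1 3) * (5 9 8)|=|(1 3)(5 9 8)|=6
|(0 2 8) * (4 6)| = |(0 2 8)(4 6)| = 6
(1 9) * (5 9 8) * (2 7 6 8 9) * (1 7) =[0, 9, 1, 3, 4, 2, 8, 6, 5, 7] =(1 9 7 6 8 5 2)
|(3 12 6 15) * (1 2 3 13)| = |(1 2 3 12 6 15 13)| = 7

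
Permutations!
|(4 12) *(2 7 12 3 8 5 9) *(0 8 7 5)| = |(0 8)(2 5 9)(3 7 12 4)| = 12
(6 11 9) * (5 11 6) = [0, 1, 2, 3, 4, 11, 6, 7, 8, 5, 10, 9] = (5 11 9)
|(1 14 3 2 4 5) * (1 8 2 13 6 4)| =9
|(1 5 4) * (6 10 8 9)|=12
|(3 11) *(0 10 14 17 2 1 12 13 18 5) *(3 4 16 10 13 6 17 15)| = |(0 13 18 5)(1 12 6 17 2)(3 11 4 16 10 14 15)| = 140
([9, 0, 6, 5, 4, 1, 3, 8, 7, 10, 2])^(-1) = (0 1 5 3 6 2 10 9)(7 8)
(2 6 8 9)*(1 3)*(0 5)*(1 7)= (0 5)(1 3 7)(2 6 8 9)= [5, 3, 6, 7, 4, 0, 8, 1, 9, 2]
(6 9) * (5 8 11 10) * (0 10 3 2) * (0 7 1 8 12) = (0 10 5 12)(1 8 11 3 2 7)(6 9) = [10, 8, 7, 2, 4, 12, 9, 1, 11, 6, 5, 3, 0]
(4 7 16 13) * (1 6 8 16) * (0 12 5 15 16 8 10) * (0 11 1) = [12, 6, 2, 3, 7, 15, 10, 0, 8, 9, 11, 1, 5, 4, 14, 16, 13] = (0 12 5 15 16 13 4 7)(1 6 10 11)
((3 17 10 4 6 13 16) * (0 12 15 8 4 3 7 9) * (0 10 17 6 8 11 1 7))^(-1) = ((17)(0 12 15 11 1 7 9 10 3 6 13 16)(4 8))^(-1) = (17)(0 16 13 6 3 10 9 7 1 11 15 12)(4 8)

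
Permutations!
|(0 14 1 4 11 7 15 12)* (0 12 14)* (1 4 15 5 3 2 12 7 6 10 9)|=40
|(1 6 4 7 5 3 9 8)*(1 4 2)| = |(1 6 2)(3 9 8 4 7 5)| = 6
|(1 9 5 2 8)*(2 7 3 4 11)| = 9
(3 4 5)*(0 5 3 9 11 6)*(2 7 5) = (0 2 7 5 9 11 6)(3 4) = [2, 1, 7, 4, 3, 9, 0, 5, 8, 11, 10, 6]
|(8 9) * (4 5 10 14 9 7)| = 7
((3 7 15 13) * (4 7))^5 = ((3 4 7 15 13))^5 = (15)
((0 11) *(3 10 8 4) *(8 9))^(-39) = (0 11)(3 10 9 8 4)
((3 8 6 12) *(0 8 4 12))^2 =(0 6 8)(3 12 4)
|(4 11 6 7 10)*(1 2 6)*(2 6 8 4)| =8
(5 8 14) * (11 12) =(5 8 14)(11 12) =[0, 1, 2, 3, 4, 8, 6, 7, 14, 9, 10, 12, 11, 13, 5]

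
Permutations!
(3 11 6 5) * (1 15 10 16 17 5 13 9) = (1 15 10 16 17 5 3 11 6 13 9) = [0, 15, 2, 11, 4, 3, 13, 7, 8, 1, 16, 6, 12, 9, 14, 10, 17, 5]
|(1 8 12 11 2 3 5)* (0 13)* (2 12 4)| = 6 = |(0 13)(1 8 4 2 3 5)(11 12)|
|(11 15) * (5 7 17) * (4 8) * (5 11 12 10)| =|(4 8)(5 7 17 11 15 12 10)| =14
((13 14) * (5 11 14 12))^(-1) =((5 11 14 13 12))^(-1) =(5 12 13 14 11)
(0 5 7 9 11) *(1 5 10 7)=(0 10 7 9 11)(1 5)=[10, 5, 2, 3, 4, 1, 6, 9, 8, 11, 7, 0]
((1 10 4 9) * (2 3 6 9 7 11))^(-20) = (1 6 2 7 10 9 3 11 4)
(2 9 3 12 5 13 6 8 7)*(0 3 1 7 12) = [3, 7, 9, 0, 4, 13, 8, 2, 12, 1, 10, 11, 5, 6] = (0 3)(1 7 2 9)(5 13 6 8 12)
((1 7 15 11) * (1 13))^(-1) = ((1 7 15 11 13))^(-1) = (1 13 11 15 7)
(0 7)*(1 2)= [7, 2, 1, 3, 4, 5, 6, 0]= (0 7)(1 2)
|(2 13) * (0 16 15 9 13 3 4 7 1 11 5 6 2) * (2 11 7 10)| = |(0 16 15 9 13)(1 7)(2 3 4 10)(5 6 11)| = 60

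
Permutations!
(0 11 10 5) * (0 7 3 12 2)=[11, 1, 0, 12, 4, 7, 6, 3, 8, 9, 5, 10, 2]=(0 11 10 5 7 3 12 2)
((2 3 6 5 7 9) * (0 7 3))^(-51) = (0 7 9 2) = ((0 7 9 2)(3 6 5))^(-51)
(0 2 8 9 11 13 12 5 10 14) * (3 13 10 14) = (0 2 8 9 11 10 3 13 12 5 14) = [2, 1, 8, 13, 4, 14, 6, 7, 9, 11, 3, 10, 5, 12, 0]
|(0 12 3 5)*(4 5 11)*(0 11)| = |(0 12 3)(4 5 11)| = 3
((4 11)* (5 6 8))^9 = (4 11)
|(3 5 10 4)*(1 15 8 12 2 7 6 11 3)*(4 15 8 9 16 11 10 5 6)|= |(1 8 12 2 7 4)(3 6 10 15 9 16 11)|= 42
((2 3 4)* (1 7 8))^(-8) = (1 7 8)(2 3 4)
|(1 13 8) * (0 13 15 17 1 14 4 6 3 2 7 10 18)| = |(0 13 8 14 4 6 3 2 7 10 18)(1 15 17)| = 33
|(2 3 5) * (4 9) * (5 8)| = 4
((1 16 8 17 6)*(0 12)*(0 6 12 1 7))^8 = (17)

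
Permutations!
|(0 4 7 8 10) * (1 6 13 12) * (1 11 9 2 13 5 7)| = |(0 4 1 6 5 7 8 10)(2 13 12 11 9)| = 40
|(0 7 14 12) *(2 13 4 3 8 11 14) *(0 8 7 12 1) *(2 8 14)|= 28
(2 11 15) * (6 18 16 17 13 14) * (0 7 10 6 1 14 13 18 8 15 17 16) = (0 7 10 6 8 15 2 11 17 18)(1 14) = [7, 14, 11, 3, 4, 5, 8, 10, 15, 9, 6, 17, 12, 13, 1, 2, 16, 18, 0]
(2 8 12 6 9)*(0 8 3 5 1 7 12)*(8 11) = (0 11 8)(1 7 12 6 9 2 3 5) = [11, 7, 3, 5, 4, 1, 9, 12, 0, 2, 10, 8, 6]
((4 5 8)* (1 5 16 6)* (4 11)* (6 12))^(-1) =((1 5 8 11 4 16 12 6))^(-1) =(1 6 12 16 4 11 8 5)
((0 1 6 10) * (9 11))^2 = ((0 1 6 10)(9 11))^2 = (11)(0 6)(1 10)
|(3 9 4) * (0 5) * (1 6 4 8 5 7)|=9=|(0 7 1 6 4 3 9 8 5)|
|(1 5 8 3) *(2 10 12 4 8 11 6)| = 10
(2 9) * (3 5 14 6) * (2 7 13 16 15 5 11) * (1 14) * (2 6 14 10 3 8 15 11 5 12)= (1 10 3 5)(2 9 7 13 16 11 6 8 15 12)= [0, 10, 9, 5, 4, 1, 8, 13, 15, 7, 3, 6, 2, 16, 14, 12, 11]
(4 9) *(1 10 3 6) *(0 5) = (0 5)(1 10 3 6)(4 9) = [5, 10, 2, 6, 9, 0, 1, 7, 8, 4, 3]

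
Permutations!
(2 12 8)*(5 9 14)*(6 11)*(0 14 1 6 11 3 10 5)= (0 14)(1 6 3 10 5 9)(2 12 8)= [14, 6, 12, 10, 4, 9, 3, 7, 2, 1, 5, 11, 8, 13, 0]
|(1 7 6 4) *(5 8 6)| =|(1 7 5 8 6 4)| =6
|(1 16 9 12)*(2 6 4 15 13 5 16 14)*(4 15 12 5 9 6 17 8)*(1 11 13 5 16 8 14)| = 30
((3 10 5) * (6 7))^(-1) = ((3 10 5)(6 7))^(-1) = (3 5 10)(6 7)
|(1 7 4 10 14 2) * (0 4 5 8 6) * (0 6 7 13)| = 21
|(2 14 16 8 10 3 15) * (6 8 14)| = |(2 6 8 10 3 15)(14 16)| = 6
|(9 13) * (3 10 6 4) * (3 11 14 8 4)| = |(3 10 6)(4 11 14 8)(9 13)| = 12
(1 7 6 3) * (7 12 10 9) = [0, 12, 2, 1, 4, 5, 3, 6, 8, 7, 9, 11, 10] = (1 12 10 9 7 6 3)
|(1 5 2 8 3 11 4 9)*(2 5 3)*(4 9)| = |(1 3 11 9)(2 8)| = 4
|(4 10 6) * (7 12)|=6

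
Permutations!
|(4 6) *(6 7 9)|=|(4 7 9 6)|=4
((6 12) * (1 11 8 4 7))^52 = ((1 11 8 4 7)(6 12))^52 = (12)(1 8 7 11 4)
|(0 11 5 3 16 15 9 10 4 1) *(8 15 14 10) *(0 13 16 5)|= |(0 11)(1 13 16 14 10 4)(3 5)(8 15 9)|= 6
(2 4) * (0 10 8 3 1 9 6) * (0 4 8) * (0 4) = (0 10 4 2 8 3 1 9 6) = [10, 9, 8, 1, 2, 5, 0, 7, 3, 6, 4]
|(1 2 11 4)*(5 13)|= 4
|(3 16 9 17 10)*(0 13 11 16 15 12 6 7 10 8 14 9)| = 12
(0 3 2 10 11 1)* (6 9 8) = (0 3 2 10 11 1)(6 9 8) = [3, 0, 10, 2, 4, 5, 9, 7, 6, 8, 11, 1]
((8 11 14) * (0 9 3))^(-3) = ((0 9 3)(8 11 14))^(-3) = (14)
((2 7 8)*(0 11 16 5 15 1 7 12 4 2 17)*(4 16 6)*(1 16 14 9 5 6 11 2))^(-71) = (0 17 8 7 1 4 6 16 15 5 9 14 12 2)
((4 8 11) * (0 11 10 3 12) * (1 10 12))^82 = ((0 11 4 8 12)(1 10 3))^82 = (0 4 12 11 8)(1 10 3)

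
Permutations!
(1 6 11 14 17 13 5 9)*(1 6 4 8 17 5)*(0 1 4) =[1, 0, 2, 3, 8, 9, 11, 7, 17, 6, 10, 14, 12, 4, 5, 15, 16, 13] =(0 1)(4 8 17 13)(5 9 6 11 14)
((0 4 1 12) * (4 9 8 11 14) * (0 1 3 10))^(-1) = (0 10 3 4 14 11 8 9)(1 12)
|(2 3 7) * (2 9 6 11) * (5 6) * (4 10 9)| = |(2 3 7 4 10 9 5 6 11)| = 9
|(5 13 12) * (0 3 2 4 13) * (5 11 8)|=|(0 3 2 4 13 12 11 8 5)|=9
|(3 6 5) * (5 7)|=|(3 6 7 5)|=4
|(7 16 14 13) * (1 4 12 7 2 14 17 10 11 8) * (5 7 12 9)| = |(1 4 9 5 7 16 17 10 11 8)(2 14 13)| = 30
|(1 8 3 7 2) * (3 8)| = 4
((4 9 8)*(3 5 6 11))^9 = ((3 5 6 11)(4 9 8))^9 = (3 5 6 11)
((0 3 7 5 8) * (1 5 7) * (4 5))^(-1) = (0 8 5 4 1 3)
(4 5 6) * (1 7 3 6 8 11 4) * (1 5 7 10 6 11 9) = (1 10 6 5 8 9)(3 11 4 7) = [0, 10, 2, 11, 7, 8, 5, 3, 9, 1, 6, 4]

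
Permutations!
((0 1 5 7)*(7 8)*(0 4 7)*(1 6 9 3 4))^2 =(0 9 4 1 8 6 3 7 5)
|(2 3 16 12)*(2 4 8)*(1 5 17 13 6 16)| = 11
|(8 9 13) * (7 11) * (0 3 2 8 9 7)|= 6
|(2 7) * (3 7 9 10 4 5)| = 7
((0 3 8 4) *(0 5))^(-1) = (0 5 4 8 3)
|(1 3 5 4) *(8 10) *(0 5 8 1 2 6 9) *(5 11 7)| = 8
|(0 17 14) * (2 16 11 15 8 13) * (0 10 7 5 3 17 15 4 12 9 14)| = 16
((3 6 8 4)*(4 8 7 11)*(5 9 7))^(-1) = (3 4 11 7 9 5 6)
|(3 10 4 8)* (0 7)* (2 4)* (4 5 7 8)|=|(0 8 3 10 2 5 7)|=7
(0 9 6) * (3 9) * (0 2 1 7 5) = (0 3 9 6 2 1 7 5) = [3, 7, 1, 9, 4, 0, 2, 5, 8, 6]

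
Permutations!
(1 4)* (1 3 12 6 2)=(1 4 3 12 6 2)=[0, 4, 1, 12, 3, 5, 2, 7, 8, 9, 10, 11, 6]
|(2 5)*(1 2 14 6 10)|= 6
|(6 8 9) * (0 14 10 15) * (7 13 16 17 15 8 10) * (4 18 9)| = |(0 14 7 13 16 17 15)(4 18 9 6 10 8)| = 42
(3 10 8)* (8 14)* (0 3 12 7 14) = (0 3 10)(7 14 8 12) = [3, 1, 2, 10, 4, 5, 6, 14, 12, 9, 0, 11, 7, 13, 8]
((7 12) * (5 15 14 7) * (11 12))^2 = (5 14 11)(7 12 15)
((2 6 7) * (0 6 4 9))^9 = (0 2)(4 6)(7 9)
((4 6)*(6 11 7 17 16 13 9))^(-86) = ((4 11 7 17 16 13 9 6))^(-86) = (4 7 16 9)(6 11 17 13)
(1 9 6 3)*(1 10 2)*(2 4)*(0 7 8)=(0 7 8)(1 9 6 3 10 4 2)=[7, 9, 1, 10, 2, 5, 3, 8, 0, 6, 4]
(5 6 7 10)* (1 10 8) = (1 10 5 6 7 8) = [0, 10, 2, 3, 4, 6, 7, 8, 1, 9, 5]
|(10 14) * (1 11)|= 2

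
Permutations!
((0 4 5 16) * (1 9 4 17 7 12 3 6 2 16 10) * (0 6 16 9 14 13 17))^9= (1 2 7 10 6 17 5 16 13 4 3 14 9 12)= ((1 14 13 17 7 12 3 16 6 2 9 4 5 10))^9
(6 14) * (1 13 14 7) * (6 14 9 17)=(1 13 9 17 6 7)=[0, 13, 2, 3, 4, 5, 7, 1, 8, 17, 10, 11, 12, 9, 14, 15, 16, 6]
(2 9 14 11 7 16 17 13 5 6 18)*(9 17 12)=(2 17 13 5 6 18)(7 16 12 9 14 11)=[0, 1, 17, 3, 4, 6, 18, 16, 8, 14, 10, 7, 9, 5, 11, 15, 12, 13, 2]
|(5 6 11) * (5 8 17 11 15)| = |(5 6 15)(8 17 11)| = 3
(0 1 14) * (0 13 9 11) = (0 1 14 13 9 11) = [1, 14, 2, 3, 4, 5, 6, 7, 8, 11, 10, 0, 12, 9, 13]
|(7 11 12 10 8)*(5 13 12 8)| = 12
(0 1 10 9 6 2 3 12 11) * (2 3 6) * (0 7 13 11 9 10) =[1, 0, 6, 12, 4, 5, 3, 13, 8, 2, 10, 7, 9, 11] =(0 1)(2 6 3 12 9)(7 13 11)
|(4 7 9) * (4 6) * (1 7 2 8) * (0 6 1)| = |(0 6 4 2 8)(1 7 9)| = 15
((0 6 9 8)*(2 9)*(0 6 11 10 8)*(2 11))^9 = (6 11 10 8)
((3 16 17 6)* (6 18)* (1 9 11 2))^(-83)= (1 9 11 2)(3 17 6 16 18)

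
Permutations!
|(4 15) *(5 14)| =2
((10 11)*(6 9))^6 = (11)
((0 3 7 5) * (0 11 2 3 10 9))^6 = ((0 10 9)(2 3 7 5 11))^6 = (2 3 7 5 11)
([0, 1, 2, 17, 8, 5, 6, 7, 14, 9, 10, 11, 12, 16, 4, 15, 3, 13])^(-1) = (3 16 13 17)(4 14 8)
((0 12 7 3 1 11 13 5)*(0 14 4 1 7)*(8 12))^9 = ((0 8 12)(1 11 13 5 14 4)(3 7))^9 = (1 5)(3 7)(4 13)(11 14)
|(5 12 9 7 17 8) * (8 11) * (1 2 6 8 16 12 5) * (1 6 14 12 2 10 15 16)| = 22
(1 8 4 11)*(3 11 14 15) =(1 8 4 14 15 3 11) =[0, 8, 2, 11, 14, 5, 6, 7, 4, 9, 10, 1, 12, 13, 15, 3]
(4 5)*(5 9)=[0, 1, 2, 3, 9, 4, 6, 7, 8, 5]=(4 9 5)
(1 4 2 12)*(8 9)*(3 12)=[0, 4, 3, 12, 2, 5, 6, 7, 9, 8, 10, 11, 1]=(1 4 2 3 12)(8 9)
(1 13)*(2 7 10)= (1 13)(2 7 10)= [0, 13, 7, 3, 4, 5, 6, 10, 8, 9, 2, 11, 12, 1]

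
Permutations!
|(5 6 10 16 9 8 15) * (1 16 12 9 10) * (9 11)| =10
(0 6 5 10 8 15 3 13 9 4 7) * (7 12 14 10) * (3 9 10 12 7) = (0 6 5 3 13 10 8 15 9 4 7)(12 14) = [6, 1, 2, 13, 7, 3, 5, 0, 15, 4, 8, 11, 14, 10, 12, 9]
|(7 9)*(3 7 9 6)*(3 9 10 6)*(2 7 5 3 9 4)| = 6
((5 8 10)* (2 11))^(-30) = (11) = ((2 11)(5 8 10))^(-30)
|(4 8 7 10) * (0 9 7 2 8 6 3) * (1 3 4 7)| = 4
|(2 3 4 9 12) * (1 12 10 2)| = 10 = |(1 12)(2 3 4 9 10)|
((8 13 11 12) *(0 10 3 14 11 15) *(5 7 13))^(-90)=((0 10 3 14 11 12 8 5 7 13 15))^(-90)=(0 13 5 12 14 10 15 7 8 11 3)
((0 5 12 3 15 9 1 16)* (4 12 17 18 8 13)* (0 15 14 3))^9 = ((0 5 17 18 8 13 4 12)(1 16 15 9)(3 14))^9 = (0 5 17 18 8 13 4 12)(1 16 15 9)(3 14)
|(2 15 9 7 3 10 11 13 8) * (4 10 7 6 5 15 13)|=|(2 13 8)(3 7)(4 10 11)(5 15 9 6)|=12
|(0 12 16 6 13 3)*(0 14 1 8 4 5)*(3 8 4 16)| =|(0 12 3 14 1 4 5)(6 13 8 16)| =28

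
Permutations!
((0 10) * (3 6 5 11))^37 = ((0 10)(3 6 5 11))^37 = (0 10)(3 6 5 11)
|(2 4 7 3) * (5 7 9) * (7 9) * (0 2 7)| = 6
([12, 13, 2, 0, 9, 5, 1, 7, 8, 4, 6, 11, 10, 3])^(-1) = (0 3 13 1 6 10 12)(4 9)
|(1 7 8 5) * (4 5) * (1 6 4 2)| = |(1 7 8 2)(4 5 6)| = 12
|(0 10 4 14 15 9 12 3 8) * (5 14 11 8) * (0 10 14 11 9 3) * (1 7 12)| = |(0 14 15 3 5 11 8 10 4 9 1 7 12)| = 13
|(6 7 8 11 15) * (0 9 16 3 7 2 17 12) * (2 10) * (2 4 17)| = |(0 9 16 3 7 8 11 15 6 10 4 17 12)| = 13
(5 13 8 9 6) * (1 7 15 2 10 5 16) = [0, 7, 10, 3, 4, 13, 16, 15, 9, 6, 5, 11, 12, 8, 14, 2, 1] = (1 7 15 2 10 5 13 8 9 6 16)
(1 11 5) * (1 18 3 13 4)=[0, 11, 2, 13, 1, 18, 6, 7, 8, 9, 10, 5, 12, 4, 14, 15, 16, 17, 3]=(1 11 5 18 3 13 4)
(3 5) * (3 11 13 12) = (3 5 11 13 12) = [0, 1, 2, 5, 4, 11, 6, 7, 8, 9, 10, 13, 3, 12]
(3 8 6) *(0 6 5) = (0 6 3 8 5) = [6, 1, 2, 8, 4, 0, 3, 7, 5]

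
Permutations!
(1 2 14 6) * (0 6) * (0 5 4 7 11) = (0 6 1 2 14 5 4 7 11) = [6, 2, 14, 3, 7, 4, 1, 11, 8, 9, 10, 0, 12, 13, 5]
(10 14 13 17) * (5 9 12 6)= (5 9 12 6)(10 14 13 17)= [0, 1, 2, 3, 4, 9, 5, 7, 8, 12, 14, 11, 6, 17, 13, 15, 16, 10]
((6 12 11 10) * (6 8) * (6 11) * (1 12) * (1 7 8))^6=((1 12 6 7 8 11 10))^6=(1 10 11 8 7 6 12)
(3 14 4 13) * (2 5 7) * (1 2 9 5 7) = (1 2 7 9 5)(3 14 4 13) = [0, 2, 7, 14, 13, 1, 6, 9, 8, 5, 10, 11, 12, 3, 4]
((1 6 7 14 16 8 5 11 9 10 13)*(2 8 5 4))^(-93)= ((1 6 7 14 16 5 11 9 10 13)(2 8 4))^(-93)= (1 9 16 6 10 5 7 13 11 14)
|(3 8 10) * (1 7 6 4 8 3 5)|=|(1 7 6 4 8 10 5)|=7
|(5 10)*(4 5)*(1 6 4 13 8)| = 7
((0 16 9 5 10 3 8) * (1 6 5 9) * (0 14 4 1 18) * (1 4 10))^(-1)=((0 16 18)(1 6 5)(3 8 14 10))^(-1)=(0 18 16)(1 5 6)(3 10 14 8)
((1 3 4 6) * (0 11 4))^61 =((0 11 4 6 1 3))^61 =(0 11 4 6 1 3)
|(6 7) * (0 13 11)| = 6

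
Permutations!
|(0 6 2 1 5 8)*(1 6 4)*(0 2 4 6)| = 7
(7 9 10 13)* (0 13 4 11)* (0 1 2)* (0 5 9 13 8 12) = [8, 2, 5, 3, 11, 9, 6, 13, 12, 10, 4, 1, 0, 7] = (0 8 12)(1 2 5 9 10 4 11)(7 13)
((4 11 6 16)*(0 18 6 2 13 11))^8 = (0 16 18 4 6)(2 11 13) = ((0 18 6 16 4)(2 13 11))^8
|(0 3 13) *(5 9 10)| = 3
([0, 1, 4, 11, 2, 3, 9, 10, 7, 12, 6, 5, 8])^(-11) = (2 4)(3 11 5)(6 9 12 8 7 10)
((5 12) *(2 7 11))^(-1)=(2 11 7)(5 12)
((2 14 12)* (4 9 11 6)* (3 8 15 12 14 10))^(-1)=((2 10 3 8 15 12)(4 9 11 6))^(-1)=(2 12 15 8 3 10)(4 6 11 9)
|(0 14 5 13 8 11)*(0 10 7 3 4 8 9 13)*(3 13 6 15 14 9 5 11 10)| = 13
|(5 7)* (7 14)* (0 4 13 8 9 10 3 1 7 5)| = 18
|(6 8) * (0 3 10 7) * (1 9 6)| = 4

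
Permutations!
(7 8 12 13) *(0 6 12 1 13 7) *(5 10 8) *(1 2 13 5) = [6, 5, 13, 3, 4, 10, 12, 1, 2, 9, 8, 11, 7, 0] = (0 6 12 7 1 5 10 8 2 13)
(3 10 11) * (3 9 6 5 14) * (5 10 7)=(3 7 5 14)(6 10 11 9)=[0, 1, 2, 7, 4, 14, 10, 5, 8, 6, 11, 9, 12, 13, 3]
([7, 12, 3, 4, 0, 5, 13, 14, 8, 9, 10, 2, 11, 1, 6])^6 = [12, 0, 6, 13, 1, 5, 3, 11, 8, 9, 10, 14, 7, 4, 2]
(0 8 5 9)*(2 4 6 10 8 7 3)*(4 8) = (0 7 3 2 8 5 9)(4 6 10) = [7, 1, 8, 2, 6, 9, 10, 3, 5, 0, 4]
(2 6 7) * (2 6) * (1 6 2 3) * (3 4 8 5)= (1 6 7 2 4 8 5 3)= [0, 6, 4, 1, 8, 3, 7, 2, 5]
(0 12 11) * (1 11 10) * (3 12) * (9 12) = [3, 11, 2, 9, 4, 5, 6, 7, 8, 12, 1, 0, 10] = (0 3 9 12 10 1 11)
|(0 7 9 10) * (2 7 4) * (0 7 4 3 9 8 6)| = 14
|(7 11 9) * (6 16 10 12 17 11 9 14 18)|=8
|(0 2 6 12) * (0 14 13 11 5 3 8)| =10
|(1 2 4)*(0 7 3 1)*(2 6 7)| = 12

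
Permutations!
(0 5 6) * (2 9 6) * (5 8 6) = (0 8 6)(2 9 5) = [8, 1, 9, 3, 4, 2, 0, 7, 6, 5]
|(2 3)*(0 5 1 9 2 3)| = 5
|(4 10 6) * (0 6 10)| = |(10)(0 6 4)| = 3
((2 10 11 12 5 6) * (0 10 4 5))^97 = ((0 10 11 12)(2 4 5 6))^97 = (0 10 11 12)(2 4 5 6)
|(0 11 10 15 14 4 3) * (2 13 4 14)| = 8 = |(0 11 10 15 2 13 4 3)|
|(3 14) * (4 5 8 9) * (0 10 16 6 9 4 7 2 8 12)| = 22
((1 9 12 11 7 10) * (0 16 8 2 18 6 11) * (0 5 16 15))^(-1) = ((0 15)(1 9 12 5 16 8 2 18 6 11 7 10))^(-1) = (0 15)(1 10 7 11 6 18 2 8 16 5 12 9)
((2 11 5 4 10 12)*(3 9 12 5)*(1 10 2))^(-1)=((1 10 5 4 2 11 3 9 12))^(-1)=(1 12 9 3 11 2 4 5 10)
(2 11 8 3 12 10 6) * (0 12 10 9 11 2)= (0 12 9 11 8 3 10 6)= [12, 1, 2, 10, 4, 5, 0, 7, 3, 11, 6, 8, 9]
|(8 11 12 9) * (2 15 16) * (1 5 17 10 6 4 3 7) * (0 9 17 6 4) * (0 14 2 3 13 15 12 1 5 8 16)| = 15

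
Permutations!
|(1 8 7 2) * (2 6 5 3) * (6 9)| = |(1 8 7 9 6 5 3 2)| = 8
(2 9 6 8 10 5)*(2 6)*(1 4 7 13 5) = (1 4 7 13 5 6 8 10)(2 9) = [0, 4, 9, 3, 7, 6, 8, 13, 10, 2, 1, 11, 12, 5]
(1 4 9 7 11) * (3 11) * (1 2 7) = (1 4 9)(2 7 3 11) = [0, 4, 7, 11, 9, 5, 6, 3, 8, 1, 10, 2]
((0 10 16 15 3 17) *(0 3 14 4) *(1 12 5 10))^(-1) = ((0 1 12 5 10 16 15 14 4)(3 17))^(-1) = (0 4 14 15 16 10 5 12 1)(3 17)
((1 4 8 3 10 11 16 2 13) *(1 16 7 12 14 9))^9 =(16)(1 9 14 12 7 11 10 3 8 4)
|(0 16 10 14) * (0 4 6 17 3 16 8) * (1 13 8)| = 28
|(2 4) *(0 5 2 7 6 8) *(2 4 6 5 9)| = 15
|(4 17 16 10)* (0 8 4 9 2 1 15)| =10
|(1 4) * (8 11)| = 2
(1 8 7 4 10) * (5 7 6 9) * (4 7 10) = (1 8 6 9 5 10) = [0, 8, 2, 3, 4, 10, 9, 7, 6, 5, 1]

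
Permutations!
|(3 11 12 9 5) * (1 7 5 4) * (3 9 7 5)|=|(1 5 9 4)(3 11 12 7)|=4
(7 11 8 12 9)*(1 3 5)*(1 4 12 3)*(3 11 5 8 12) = [0, 1, 2, 8, 3, 4, 6, 5, 11, 7, 10, 12, 9] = (3 8 11 12 9 7 5 4)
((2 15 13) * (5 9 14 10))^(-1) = ((2 15 13)(5 9 14 10))^(-1) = (2 13 15)(5 10 14 9)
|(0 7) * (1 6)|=|(0 7)(1 6)|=2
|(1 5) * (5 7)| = 3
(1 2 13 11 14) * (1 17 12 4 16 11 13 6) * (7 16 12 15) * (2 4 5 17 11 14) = (1 4 12 5 17 15 7 16 14 11 2 6) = [0, 4, 6, 3, 12, 17, 1, 16, 8, 9, 10, 2, 5, 13, 11, 7, 14, 15]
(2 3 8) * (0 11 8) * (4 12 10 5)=[11, 1, 3, 0, 12, 4, 6, 7, 2, 9, 5, 8, 10]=(0 11 8 2 3)(4 12 10 5)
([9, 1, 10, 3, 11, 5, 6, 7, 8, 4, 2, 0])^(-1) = [11, 1, 10, 3, 9, 5, 6, 7, 8, 0, 2, 4]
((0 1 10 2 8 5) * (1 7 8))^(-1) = (0 5 8 7)(1 2 10)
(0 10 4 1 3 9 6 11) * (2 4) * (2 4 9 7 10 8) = [8, 3, 9, 7, 1, 5, 11, 10, 2, 6, 4, 0] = (0 8 2 9 6 11)(1 3 7 10 4)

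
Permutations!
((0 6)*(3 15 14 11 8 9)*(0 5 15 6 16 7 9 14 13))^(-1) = ((0 16 7 9 3 6 5 15 13)(8 14 11))^(-1) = (0 13 15 5 6 3 9 7 16)(8 11 14)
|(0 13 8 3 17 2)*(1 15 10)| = |(0 13 8 3 17 2)(1 15 10)| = 6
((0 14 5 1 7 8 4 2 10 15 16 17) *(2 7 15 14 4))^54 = ((0 4 7 8 2 10 14 5 1 15 16 17))^54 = (0 14)(1 7)(2 16)(4 5)(8 15)(10 17)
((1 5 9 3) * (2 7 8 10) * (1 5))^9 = (2 7 8 10)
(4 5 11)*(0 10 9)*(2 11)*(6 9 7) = [10, 1, 11, 3, 5, 2, 9, 6, 8, 0, 7, 4] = (0 10 7 6 9)(2 11 4 5)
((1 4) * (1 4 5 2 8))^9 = (1 5 2 8)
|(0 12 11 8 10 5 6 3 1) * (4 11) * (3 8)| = |(0 12 4 11 3 1)(5 6 8 10)| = 12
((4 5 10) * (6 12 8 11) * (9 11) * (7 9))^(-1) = (4 10 5)(6 11 9 7 8 12)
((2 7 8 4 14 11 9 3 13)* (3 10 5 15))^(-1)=((2 7 8 4 14 11 9 10 5 15 3 13))^(-1)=(2 13 3 15 5 10 9 11 14 4 8 7)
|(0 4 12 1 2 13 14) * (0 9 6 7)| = |(0 4 12 1 2 13 14 9 6 7)| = 10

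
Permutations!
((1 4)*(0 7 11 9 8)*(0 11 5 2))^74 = ((0 7 5 2)(1 4)(8 11 9))^74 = (0 5)(2 7)(8 9 11)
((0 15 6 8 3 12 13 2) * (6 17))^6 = (0 12 6)(2 3 17)(8 15 13)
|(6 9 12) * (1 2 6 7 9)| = 3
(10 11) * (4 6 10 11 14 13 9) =(4 6 10 14 13 9) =[0, 1, 2, 3, 6, 5, 10, 7, 8, 4, 14, 11, 12, 9, 13]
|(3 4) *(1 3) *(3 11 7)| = 5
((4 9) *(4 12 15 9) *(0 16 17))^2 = (0 17 16)(9 15 12)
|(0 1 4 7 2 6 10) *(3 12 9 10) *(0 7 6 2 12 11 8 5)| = 8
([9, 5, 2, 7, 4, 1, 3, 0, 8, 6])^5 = (9)(1 5)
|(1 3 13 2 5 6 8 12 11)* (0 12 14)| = 11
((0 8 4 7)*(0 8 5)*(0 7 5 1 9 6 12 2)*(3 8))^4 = ((0 1 9 6 12 2)(3 8 4 5 7))^4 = (0 12 9)(1 2 6)(3 7 5 4 8)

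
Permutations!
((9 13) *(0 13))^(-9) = ((0 13 9))^(-9) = (13)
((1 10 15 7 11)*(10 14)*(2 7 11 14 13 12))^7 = (1 15 14 2 13 11 10 7 12)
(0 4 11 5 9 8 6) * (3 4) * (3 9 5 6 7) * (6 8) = (0 9 6)(3 4 11 8 7) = [9, 1, 2, 4, 11, 5, 0, 3, 7, 6, 10, 8]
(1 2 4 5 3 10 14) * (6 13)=(1 2 4 5 3 10 14)(6 13)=[0, 2, 4, 10, 5, 3, 13, 7, 8, 9, 14, 11, 12, 6, 1]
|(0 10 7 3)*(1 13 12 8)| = 4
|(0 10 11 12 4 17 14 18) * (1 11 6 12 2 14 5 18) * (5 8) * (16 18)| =|(0 10 6 12 4 17 8 5 16 18)(1 11 2 14)| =20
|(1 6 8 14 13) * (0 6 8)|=4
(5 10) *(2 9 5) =(2 9 5 10) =[0, 1, 9, 3, 4, 10, 6, 7, 8, 5, 2]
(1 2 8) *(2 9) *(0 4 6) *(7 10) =(0 4 6)(1 9 2 8)(7 10) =[4, 9, 8, 3, 6, 5, 0, 10, 1, 2, 7]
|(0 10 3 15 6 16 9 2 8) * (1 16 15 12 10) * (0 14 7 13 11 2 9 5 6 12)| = |(0 1 16 5 6 15 12 10 3)(2 8 14 7 13 11)| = 18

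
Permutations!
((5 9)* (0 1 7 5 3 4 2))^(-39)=(0 1 7 5 9 3 4 2)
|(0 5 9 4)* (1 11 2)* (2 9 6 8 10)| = 10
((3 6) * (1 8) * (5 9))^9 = (1 8)(3 6)(5 9)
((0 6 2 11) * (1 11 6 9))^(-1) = ((0 9 1 11)(2 6))^(-1) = (0 11 1 9)(2 6)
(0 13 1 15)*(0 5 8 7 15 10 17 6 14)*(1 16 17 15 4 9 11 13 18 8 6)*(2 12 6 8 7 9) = (0 18 7 4 2 12 6 14)(1 10 15 5 8 9 11 13 16 17) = [18, 10, 12, 3, 2, 8, 14, 4, 9, 11, 15, 13, 6, 16, 0, 5, 17, 1, 7]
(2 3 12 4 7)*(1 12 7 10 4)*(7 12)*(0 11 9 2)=(0 11 9 2 3 12 1 7)(4 10)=[11, 7, 3, 12, 10, 5, 6, 0, 8, 2, 4, 9, 1]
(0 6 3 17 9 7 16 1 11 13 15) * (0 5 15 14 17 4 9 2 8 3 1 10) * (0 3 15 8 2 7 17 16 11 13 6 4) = [4, 13, 2, 0, 9, 8, 1, 11, 15, 17, 3, 6, 12, 14, 16, 5, 10, 7] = (0 4 9 17 7 11 6 1 13 14 16 10 3)(5 8 15)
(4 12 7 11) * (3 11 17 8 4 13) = (3 11 13)(4 12 7 17 8) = [0, 1, 2, 11, 12, 5, 6, 17, 4, 9, 10, 13, 7, 3, 14, 15, 16, 8]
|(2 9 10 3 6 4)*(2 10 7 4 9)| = |(3 6 9 7 4 10)| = 6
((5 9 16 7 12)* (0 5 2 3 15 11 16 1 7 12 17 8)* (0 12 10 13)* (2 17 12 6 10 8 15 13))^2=(0 9 7 17 11 8 10 3)(1 12 15 16 6 2 13 5)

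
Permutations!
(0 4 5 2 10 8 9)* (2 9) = (0 4 5 9)(2 10 8) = [4, 1, 10, 3, 5, 9, 6, 7, 2, 0, 8]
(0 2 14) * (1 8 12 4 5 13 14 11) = (0 2 11 1 8 12 4 5 13 14) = [2, 8, 11, 3, 5, 13, 6, 7, 12, 9, 10, 1, 4, 14, 0]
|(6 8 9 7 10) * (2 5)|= 10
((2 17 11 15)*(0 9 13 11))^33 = ((0 9 13 11 15 2 17))^33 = (0 2 11 9 17 15 13)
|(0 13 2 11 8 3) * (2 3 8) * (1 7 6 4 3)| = 14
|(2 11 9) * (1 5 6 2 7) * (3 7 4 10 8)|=|(1 5 6 2 11 9 4 10 8 3 7)|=11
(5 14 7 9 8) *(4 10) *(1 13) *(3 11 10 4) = (1 13)(3 11 10)(5 14 7 9 8) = [0, 13, 2, 11, 4, 14, 6, 9, 5, 8, 3, 10, 12, 1, 7]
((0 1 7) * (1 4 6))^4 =(0 7 1 6 4)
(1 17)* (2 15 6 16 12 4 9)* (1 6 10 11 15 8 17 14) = (1 14)(2 8 17 6 16 12 4 9)(10 11 15) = [0, 14, 8, 3, 9, 5, 16, 7, 17, 2, 11, 15, 4, 13, 1, 10, 12, 6]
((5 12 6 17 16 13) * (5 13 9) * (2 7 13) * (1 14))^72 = ((1 14)(2 7 13)(5 12 6 17 16 9))^72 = (17)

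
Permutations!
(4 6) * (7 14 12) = (4 6)(7 14 12) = [0, 1, 2, 3, 6, 5, 4, 14, 8, 9, 10, 11, 7, 13, 12]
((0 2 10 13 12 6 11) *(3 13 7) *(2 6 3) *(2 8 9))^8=(0 11 6)(2 8 10 9 7)(3 12 13)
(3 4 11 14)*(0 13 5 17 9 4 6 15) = (0 13 5 17 9 4 11 14 3 6 15) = [13, 1, 2, 6, 11, 17, 15, 7, 8, 4, 10, 14, 12, 5, 3, 0, 16, 9]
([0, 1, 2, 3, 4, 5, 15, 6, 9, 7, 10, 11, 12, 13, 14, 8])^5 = (15)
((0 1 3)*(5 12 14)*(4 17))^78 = (17)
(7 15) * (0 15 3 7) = (0 15)(3 7) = [15, 1, 2, 7, 4, 5, 6, 3, 8, 9, 10, 11, 12, 13, 14, 0]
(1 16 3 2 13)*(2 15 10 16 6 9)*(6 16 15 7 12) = (1 16 3 7 12 6 9 2 13)(10 15) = [0, 16, 13, 7, 4, 5, 9, 12, 8, 2, 15, 11, 6, 1, 14, 10, 3]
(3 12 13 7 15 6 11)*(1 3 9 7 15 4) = (1 3 12 13 15 6 11 9 7 4) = [0, 3, 2, 12, 1, 5, 11, 4, 8, 7, 10, 9, 13, 15, 14, 6]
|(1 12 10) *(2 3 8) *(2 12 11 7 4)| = |(1 11 7 4 2 3 8 12 10)| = 9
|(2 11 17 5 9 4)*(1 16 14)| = |(1 16 14)(2 11 17 5 9 4)| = 6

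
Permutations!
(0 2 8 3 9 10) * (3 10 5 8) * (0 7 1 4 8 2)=(1 4 8 10 7)(2 3 9 5)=[0, 4, 3, 9, 8, 2, 6, 1, 10, 5, 7]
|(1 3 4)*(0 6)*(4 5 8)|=10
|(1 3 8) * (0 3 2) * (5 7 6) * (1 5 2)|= |(0 3 8 5 7 6 2)|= 7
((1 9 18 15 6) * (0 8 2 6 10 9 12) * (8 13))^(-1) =(0 12 1 6 2 8 13)(9 10 15 18)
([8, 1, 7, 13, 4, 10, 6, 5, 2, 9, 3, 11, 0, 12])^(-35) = [8, 1, 7, 13, 4, 10, 6, 5, 2, 9, 3, 11, 0, 12]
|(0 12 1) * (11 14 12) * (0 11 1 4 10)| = |(0 1 11 14 12 4 10)| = 7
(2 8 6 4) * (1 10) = (1 10)(2 8 6 4) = [0, 10, 8, 3, 2, 5, 4, 7, 6, 9, 1]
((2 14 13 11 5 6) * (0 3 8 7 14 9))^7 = ((0 3 8 7 14 13 11 5 6 2 9))^7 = (0 5 7 9 11 8 2 13 3 6 14)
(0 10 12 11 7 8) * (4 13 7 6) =(0 10 12 11 6 4 13 7 8) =[10, 1, 2, 3, 13, 5, 4, 8, 0, 9, 12, 6, 11, 7]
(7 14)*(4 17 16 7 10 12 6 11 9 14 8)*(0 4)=(0 4 17 16 7 8)(6 11 9 14 10 12)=[4, 1, 2, 3, 17, 5, 11, 8, 0, 14, 12, 9, 6, 13, 10, 15, 7, 16]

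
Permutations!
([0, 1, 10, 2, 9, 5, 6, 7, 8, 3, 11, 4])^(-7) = (2 3 9 4 11 10)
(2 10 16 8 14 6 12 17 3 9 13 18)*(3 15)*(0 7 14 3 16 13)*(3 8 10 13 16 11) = [7, 1, 13, 9, 4, 5, 12, 14, 8, 0, 16, 3, 17, 18, 6, 11, 10, 15, 2] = (0 7 14 6 12 17 15 11 3 9)(2 13 18)(10 16)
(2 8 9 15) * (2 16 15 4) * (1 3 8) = (1 3 8 9 4 2)(15 16) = [0, 3, 1, 8, 2, 5, 6, 7, 9, 4, 10, 11, 12, 13, 14, 16, 15]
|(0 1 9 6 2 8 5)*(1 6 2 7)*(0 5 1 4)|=|(0 6 7 4)(1 9 2 8)|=4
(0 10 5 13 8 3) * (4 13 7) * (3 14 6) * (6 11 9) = (0 10 5 7 4 13 8 14 11 9 6 3) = [10, 1, 2, 0, 13, 7, 3, 4, 14, 6, 5, 9, 12, 8, 11]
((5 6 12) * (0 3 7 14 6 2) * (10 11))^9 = ((0 3 7 14 6 12 5 2)(10 11))^9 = (0 3 7 14 6 12 5 2)(10 11)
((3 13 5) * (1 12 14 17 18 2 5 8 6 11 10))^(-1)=(1 10 11 6 8 13 3 5 2 18 17 14 12)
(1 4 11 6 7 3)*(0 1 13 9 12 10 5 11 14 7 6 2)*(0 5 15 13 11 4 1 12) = (0 12 10 15 13 9)(2 5 4 14 7 3 11) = [12, 1, 5, 11, 14, 4, 6, 3, 8, 0, 15, 2, 10, 9, 7, 13]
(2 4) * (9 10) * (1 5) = (1 5)(2 4)(9 10) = [0, 5, 4, 3, 2, 1, 6, 7, 8, 10, 9]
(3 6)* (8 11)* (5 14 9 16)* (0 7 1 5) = (0 7 1 5 14 9 16)(3 6)(8 11) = [7, 5, 2, 6, 4, 14, 3, 1, 11, 16, 10, 8, 12, 13, 9, 15, 0]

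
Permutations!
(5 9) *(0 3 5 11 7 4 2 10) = (0 3 5 9 11 7 4 2 10) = [3, 1, 10, 5, 2, 9, 6, 4, 8, 11, 0, 7]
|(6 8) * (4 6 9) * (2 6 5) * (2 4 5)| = |(2 6 8 9 5 4)| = 6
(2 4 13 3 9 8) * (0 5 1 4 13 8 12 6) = (0 5 1 4 8 2 13 3 9 12 6) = [5, 4, 13, 9, 8, 1, 0, 7, 2, 12, 10, 11, 6, 3]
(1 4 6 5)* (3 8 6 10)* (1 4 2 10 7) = (1 2 10 3 8 6 5 4 7) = [0, 2, 10, 8, 7, 4, 5, 1, 6, 9, 3]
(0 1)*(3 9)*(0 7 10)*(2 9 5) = [1, 7, 9, 5, 4, 2, 6, 10, 8, 3, 0] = (0 1 7 10)(2 9 3 5)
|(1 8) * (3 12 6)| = |(1 8)(3 12 6)| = 6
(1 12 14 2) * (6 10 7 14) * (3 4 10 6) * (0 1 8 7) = (0 1 12 3 4 10)(2 8 7 14) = [1, 12, 8, 4, 10, 5, 6, 14, 7, 9, 0, 11, 3, 13, 2]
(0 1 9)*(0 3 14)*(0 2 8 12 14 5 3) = [1, 9, 8, 5, 4, 3, 6, 7, 12, 0, 10, 11, 14, 13, 2] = (0 1 9)(2 8 12 14)(3 5)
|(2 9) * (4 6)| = 2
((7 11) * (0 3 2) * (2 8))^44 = ((0 3 8 2)(7 11))^44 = (11)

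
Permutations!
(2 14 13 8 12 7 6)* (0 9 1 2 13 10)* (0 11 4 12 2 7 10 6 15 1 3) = [9, 7, 14, 0, 12, 5, 13, 15, 2, 3, 11, 4, 10, 8, 6, 1] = (0 9 3)(1 7 15)(2 14 6 13 8)(4 12 10 11)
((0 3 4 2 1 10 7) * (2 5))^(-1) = (0 7 10 1 2 5 4 3)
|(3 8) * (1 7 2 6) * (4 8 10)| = |(1 7 2 6)(3 10 4 8)| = 4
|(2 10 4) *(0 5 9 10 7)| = |(0 5 9 10 4 2 7)| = 7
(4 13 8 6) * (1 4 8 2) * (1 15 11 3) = (1 4 13 2 15 11 3)(6 8) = [0, 4, 15, 1, 13, 5, 8, 7, 6, 9, 10, 3, 12, 2, 14, 11]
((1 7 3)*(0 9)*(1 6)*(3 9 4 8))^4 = ((0 4 8 3 6 1 7 9))^4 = (0 6)(1 4)(3 9)(7 8)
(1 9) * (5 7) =(1 9)(5 7) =[0, 9, 2, 3, 4, 7, 6, 5, 8, 1]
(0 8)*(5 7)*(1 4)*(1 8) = (0 1 4 8)(5 7) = [1, 4, 2, 3, 8, 7, 6, 5, 0]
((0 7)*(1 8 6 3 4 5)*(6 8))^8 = (8)(1 4 6 5 3)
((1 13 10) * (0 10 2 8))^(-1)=((0 10 1 13 2 8))^(-1)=(0 8 2 13 1 10)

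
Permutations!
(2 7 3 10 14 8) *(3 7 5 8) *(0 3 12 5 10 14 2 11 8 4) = [3, 1, 10, 14, 0, 4, 6, 7, 11, 9, 2, 8, 5, 13, 12] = (0 3 14 12 5 4)(2 10)(8 11)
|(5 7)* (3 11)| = 2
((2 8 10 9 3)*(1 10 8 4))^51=(1 3)(2 10)(4 9)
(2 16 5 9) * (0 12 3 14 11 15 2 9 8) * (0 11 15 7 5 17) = [12, 1, 16, 14, 4, 8, 6, 5, 11, 9, 10, 7, 3, 13, 15, 2, 17, 0] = (0 12 3 14 15 2 16 17)(5 8 11 7)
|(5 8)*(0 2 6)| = 6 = |(0 2 6)(5 8)|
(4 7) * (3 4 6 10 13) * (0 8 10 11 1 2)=(0 8 10 13 3 4 7 6 11 1 2)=[8, 2, 0, 4, 7, 5, 11, 6, 10, 9, 13, 1, 12, 3]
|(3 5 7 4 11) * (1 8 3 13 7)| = 4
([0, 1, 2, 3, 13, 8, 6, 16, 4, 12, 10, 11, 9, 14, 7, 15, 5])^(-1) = (4 8 5 16 7 14 13)(9 12)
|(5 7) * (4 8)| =|(4 8)(5 7)| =2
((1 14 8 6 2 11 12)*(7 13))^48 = (1 12 11 2 6 8 14)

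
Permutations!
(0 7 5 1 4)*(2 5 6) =(0 7 6 2 5 1 4) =[7, 4, 5, 3, 0, 1, 2, 6]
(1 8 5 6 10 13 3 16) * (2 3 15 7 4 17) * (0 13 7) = [13, 8, 3, 16, 17, 6, 10, 4, 5, 9, 7, 11, 12, 15, 14, 0, 1, 2] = (0 13 15)(1 8 5 6 10 7 4 17 2 3 16)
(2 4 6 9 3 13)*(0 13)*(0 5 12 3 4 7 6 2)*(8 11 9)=(0 13)(2 7 6 8 11 9 4)(3 5 12)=[13, 1, 7, 5, 2, 12, 8, 6, 11, 4, 10, 9, 3, 0]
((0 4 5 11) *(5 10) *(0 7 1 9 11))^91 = (0 5 10 4)(1 7 11 9)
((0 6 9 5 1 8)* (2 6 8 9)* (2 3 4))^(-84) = (9) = ((0 8)(1 9 5)(2 6 3 4))^(-84)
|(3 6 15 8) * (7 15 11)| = 6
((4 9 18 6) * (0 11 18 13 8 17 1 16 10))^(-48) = ((0 11 18 6 4 9 13 8 17 1 16 10))^(-48) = (18)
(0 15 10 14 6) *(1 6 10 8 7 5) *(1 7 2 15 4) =(0 4 1 6)(2 15 8)(5 7)(10 14) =[4, 6, 15, 3, 1, 7, 0, 5, 2, 9, 14, 11, 12, 13, 10, 8]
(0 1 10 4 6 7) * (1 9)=(0 9 1 10 4 6 7)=[9, 10, 2, 3, 6, 5, 7, 0, 8, 1, 4]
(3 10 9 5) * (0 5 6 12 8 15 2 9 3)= (0 5)(2 9 6 12 8 15)(3 10)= [5, 1, 9, 10, 4, 0, 12, 7, 15, 6, 3, 11, 8, 13, 14, 2]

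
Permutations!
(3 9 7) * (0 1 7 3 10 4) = (0 1 7 10 4)(3 9) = [1, 7, 2, 9, 0, 5, 6, 10, 8, 3, 4]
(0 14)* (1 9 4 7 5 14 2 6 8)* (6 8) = (0 2 8 1 9 4 7 5 14) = [2, 9, 8, 3, 7, 14, 6, 5, 1, 4, 10, 11, 12, 13, 0]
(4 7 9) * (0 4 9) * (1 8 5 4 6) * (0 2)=[6, 8, 0, 3, 7, 4, 1, 2, 5, 9]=(9)(0 6 1 8 5 4 7 2)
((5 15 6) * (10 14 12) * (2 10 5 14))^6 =(5 15 6 14 12)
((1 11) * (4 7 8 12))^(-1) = ((1 11)(4 7 8 12))^(-1) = (1 11)(4 12 8 7)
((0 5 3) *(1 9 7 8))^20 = ((0 5 3)(1 9 7 8))^20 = (9)(0 3 5)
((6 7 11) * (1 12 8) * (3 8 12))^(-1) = ((12)(1 3 8)(6 7 11))^(-1) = (12)(1 8 3)(6 11 7)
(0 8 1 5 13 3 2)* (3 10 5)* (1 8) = (0 1 3 2)(5 13 10) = [1, 3, 0, 2, 4, 13, 6, 7, 8, 9, 5, 11, 12, 10]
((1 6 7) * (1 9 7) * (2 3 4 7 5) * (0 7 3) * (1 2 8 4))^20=((0 7 9 5 8 4 3 1 6 2))^20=(9)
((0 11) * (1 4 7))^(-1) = ((0 11)(1 4 7))^(-1) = (0 11)(1 7 4)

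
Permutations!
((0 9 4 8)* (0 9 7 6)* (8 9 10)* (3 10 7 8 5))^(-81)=((0 8 7 6)(3 10 5)(4 9))^(-81)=(10)(0 6 7 8)(4 9)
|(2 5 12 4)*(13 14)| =4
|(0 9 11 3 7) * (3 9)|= |(0 3 7)(9 11)|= 6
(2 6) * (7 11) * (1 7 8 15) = (1 7 11 8 15)(2 6) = [0, 7, 6, 3, 4, 5, 2, 11, 15, 9, 10, 8, 12, 13, 14, 1]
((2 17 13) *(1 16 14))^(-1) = (1 14 16)(2 13 17)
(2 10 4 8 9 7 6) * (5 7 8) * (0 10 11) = [10, 1, 11, 3, 5, 7, 2, 6, 9, 8, 4, 0] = (0 10 4 5 7 6 2 11)(8 9)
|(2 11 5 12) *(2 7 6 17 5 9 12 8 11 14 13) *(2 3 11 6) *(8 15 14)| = 13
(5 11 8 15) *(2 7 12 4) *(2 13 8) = (2 7 12 4 13 8 15 5 11) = [0, 1, 7, 3, 13, 11, 6, 12, 15, 9, 10, 2, 4, 8, 14, 5]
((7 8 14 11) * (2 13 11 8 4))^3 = (2 7 13 4 11)(8 14)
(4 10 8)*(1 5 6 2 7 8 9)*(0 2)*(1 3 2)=(0 1 5 6)(2 7 8 4 10 9 3)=[1, 5, 7, 2, 10, 6, 0, 8, 4, 3, 9]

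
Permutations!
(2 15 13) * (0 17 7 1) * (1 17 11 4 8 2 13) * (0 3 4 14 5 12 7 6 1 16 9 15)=(0 11 14 5 12 7 17 6 1 3 4 8 2)(9 15 16)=[11, 3, 0, 4, 8, 12, 1, 17, 2, 15, 10, 14, 7, 13, 5, 16, 9, 6]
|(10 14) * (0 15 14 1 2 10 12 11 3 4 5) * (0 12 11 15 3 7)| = 9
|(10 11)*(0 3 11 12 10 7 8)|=|(0 3 11 7 8)(10 12)|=10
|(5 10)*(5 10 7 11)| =|(5 7 11)| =3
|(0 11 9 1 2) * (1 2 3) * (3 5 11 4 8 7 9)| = |(0 4 8 7 9 2)(1 5 11 3)| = 12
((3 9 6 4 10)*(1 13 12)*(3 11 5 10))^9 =(13)(3 9 6 4)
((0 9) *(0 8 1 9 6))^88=((0 6)(1 9 8))^88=(1 9 8)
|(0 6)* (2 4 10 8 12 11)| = 6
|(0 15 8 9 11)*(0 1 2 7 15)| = 7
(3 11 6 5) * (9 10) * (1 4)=(1 4)(3 11 6 5)(9 10)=[0, 4, 2, 11, 1, 3, 5, 7, 8, 10, 9, 6]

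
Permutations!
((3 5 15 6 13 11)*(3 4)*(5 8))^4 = ((3 8 5 15 6 13 11 4))^4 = (3 6)(4 15)(5 11)(8 13)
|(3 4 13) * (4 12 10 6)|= |(3 12 10 6 4 13)|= 6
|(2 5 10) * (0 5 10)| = |(0 5)(2 10)| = 2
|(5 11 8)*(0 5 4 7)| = |(0 5 11 8 4 7)| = 6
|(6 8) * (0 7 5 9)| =4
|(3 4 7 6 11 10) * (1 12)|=|(1 12)(3 4 7 6 11 10)|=6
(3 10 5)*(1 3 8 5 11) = [0, 3, 2, 10, 4, 8, 6, 7, 5, 9, 11, 1] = (1 3 10 11)(5 8)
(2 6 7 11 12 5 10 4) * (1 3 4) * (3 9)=[0, 9, 6, 4, 2, 10, 7, 11, 8, 3, 1, 12, 5]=(1 9 3 4 2 6 7 11 12 5 10)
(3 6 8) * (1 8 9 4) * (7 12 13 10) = (1 8 3 6 9 4)(7 12 13 10) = [0, 8, 2, 6, 1, 5, 9, 12, 3, 4, 7, 11, 13, 10]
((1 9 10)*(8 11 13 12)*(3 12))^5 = (13)(1 10 9)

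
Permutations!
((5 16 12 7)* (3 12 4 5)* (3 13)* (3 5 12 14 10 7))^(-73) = (3 12 4 16 5 13 7 10 14)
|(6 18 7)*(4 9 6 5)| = |(4 9 6 18 7 5)| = 6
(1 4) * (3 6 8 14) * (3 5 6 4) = (1 3 4)(5 6 8 14) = [0, 3, 2, 4, 1, 6, 8, 7, 14, 9, 10, 11, 12, 13, 5]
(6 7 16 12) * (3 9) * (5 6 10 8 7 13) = [0, 1, 2, 9, 4, 6, 13, 16, 7, 3, 8, 11, 10, 5, 14, 15, 12] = (3 9)(5 6 13)(7 16 12 10 8)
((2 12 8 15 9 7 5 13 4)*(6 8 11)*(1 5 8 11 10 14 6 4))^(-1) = ((1 5 13)(2 12 10 14 6 11 4)(7 8 15 9))^(-1) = (1 13 5)(2 4 11 6 14 10 12)(7 9 15 8)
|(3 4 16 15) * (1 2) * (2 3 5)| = |(1 3 4 16 15 5 2)| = 7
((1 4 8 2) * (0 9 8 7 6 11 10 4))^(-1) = (0 1 2 8 9)(4 10 11 6 7)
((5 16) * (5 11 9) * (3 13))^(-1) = ((3 13)(5 16 11 9))^(-1) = (3 13)(5 9 11 16)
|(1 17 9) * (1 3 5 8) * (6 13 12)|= 6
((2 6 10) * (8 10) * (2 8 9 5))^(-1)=((2 6 9 5)(8 10))^(-1)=(2 5 9 6)(8 10)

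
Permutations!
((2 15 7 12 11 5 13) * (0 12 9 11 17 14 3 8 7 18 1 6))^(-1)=(0 6 1 18 15 2 13 5 11 9 7 8 3 14 17 12)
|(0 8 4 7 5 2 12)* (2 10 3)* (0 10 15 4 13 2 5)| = 11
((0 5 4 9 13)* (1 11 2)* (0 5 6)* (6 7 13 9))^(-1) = (0 6 4 5 13 7)(1 2 11)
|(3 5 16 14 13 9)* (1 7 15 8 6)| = 30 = |(1 7 15 8 6)(3 5 16 14 13 9)|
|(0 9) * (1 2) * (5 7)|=2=|(0 9)(1 2)(5 7)|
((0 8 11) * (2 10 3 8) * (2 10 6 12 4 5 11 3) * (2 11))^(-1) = ((0 10 11)(2 6 12 4 5)(3 8))^(-1) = (0 11 10)(2 5 4 12 6)(3 8)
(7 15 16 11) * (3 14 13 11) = (3 14 13 11 7 15 16) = [0, 1, 2, 14, 4, 5, 6, 15, 8, 9, 10, 7, 12, 11, 13, 16, 3]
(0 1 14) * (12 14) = (0 1 12 14) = [1, 12, 2, 3, 4, 5, 6, 7, 8, 9, 10, 11, 14, 13, 0]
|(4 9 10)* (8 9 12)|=5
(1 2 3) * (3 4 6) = [0, 2, 4, 1, 6, 5, 3] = (1 2 4 6 3)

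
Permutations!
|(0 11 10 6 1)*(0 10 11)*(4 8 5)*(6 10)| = |(11)(1 6)(4 8 5)| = 6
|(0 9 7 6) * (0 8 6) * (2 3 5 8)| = 15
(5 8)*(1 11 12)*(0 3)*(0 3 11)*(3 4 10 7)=(0 11 12 1)(3 4 10 7)(5 8)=[11, 0, 2, 4, 10, 8, 6, 3, 5, 9, 7, 12, 1]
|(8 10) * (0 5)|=2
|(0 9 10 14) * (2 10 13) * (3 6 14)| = 8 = |(0 9 13 2 10 3 6 14)|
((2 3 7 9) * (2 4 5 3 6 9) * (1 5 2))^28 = ((1 5 3 7)(2 6 9 4))^28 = (9)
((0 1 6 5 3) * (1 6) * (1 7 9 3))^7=((0 6 5 1 7 9 3))^7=(9)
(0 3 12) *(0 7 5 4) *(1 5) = (0 3 12 7 1 5 4) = [3, 5, 2, 12, 0, 4, 6, 1, 8, 9, 10, 11, 7]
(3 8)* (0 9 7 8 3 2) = [9, 1, 0, 3, 4, 5, 6, 8, 2, 7] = (0 9 7 8 2)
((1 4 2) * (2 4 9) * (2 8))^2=((1 9 8 2))^2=(1 8)(2 9)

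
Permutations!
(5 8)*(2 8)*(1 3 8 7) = (1 3 8 5 2 7) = [0, 3, 7, 8, 4, 2, 6, 1, 5]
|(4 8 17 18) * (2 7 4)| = |(2 7 4 8 17 18)| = 6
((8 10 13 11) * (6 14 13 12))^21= (14)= ((6 14 13 11 8 10 12))^21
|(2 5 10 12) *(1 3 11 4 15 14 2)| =10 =|(1 3 11 4 15 14 2 5 10 12)|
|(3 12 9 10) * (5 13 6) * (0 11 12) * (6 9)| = 9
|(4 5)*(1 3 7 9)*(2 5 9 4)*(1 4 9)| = 10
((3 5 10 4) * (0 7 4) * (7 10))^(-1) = (0 10)(3 4 7 5)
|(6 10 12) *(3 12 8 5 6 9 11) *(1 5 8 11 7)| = 9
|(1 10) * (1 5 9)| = |(1 10 5 9)| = 4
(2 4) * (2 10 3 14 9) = (2 4 10 3 14 9) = [0, 1, 4, 14, 10, 5, 6, 7, 8, 2, 3, 11, 12, 13, 9]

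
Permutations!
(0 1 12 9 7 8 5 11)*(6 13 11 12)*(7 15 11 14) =(0 1 6 13 14 7 8 5 12 9 15 11) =[1, 6, 2, 3, 4, 12, 13, 8, 5, 15, 10, 0, 9, 14, 7, 11]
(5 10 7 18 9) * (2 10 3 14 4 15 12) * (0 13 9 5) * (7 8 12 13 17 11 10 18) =(0 17 11 10 8 12 2 18 5 3 14 4 15 13 9) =[17, 1, 18, 14, 15, 3, 6, 7, 12, 0, 8, 10, 2, 9, 4, 13, 16, 11, 5]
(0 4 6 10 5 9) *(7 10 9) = (0 4 6 9)(5 7 10) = [4, 1, 2, 3, 6, 7, 9, 10, 8, 0, 5]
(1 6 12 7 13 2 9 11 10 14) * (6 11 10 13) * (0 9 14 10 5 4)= (0 9 5 4)(1 11 13 2 14)(6 12 7)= [9, 11, 14, 3, 0, 4, 12, 6, 8, 5, 10, 13, 7, 2, 1]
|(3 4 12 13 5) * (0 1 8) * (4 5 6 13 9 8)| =6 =|(0 1 4 12 9 8)(3 5)(6 13)|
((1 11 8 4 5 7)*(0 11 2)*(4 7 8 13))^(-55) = (0 2 1 7 8 5 4 13 11)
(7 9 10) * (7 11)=(7 9 10 11)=[0, 1, 2, 3, 4, 5, 6, 9, 8, 10, 11, 7]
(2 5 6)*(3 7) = (2 5 6)(3 7) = [0, 1, 5, 7, 4, 6, 2, 3]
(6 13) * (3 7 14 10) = (3 7 14 10)(6 13) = [0, 1, 2, 7, 4, 5, 13, 14, 8, 9, 3, 11, 12, 6, 10]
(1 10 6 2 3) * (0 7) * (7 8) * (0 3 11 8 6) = (0 6 2 11 8 7 3 1 10) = [6, 10, 11, 1, 4, 5, 2, 3, 7, 9, 0, 8]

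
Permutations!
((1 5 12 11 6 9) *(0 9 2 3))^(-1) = (0 3 2 6 11 12 5 1 9)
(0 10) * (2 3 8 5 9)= [10, 1, 3, 8, 4, 9, 6, 7, 5, 2, 0]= (0 10)(2 3 8 5 9)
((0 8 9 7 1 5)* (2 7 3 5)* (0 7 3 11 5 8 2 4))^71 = (0 2 3 8 9 11 5 7 1 4)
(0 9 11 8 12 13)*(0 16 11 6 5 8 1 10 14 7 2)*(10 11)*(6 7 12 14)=(0 9 7 2)(1 11)(5 8 14 12 13 16 10 6)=[9, 11, 0, 3, 4, 8, 5, 2, 14, 7, 6, 1, 13, 16, 12, 15, 10]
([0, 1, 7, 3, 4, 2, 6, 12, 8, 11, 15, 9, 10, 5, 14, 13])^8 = [0, 1, 7, 3, 4, 2, 6, 12, 8, 9, 15, 11, 10, 5, 14, 13]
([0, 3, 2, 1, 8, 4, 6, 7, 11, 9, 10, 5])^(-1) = [0, 3, 2, 1, 5, 11, 6, 7, 4, 9, 10, 8]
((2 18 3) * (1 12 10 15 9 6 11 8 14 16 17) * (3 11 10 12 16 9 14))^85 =((1 16 17)(2 18 11 8 3)(6 10 15 14 9))^85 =(18)(1 16 17)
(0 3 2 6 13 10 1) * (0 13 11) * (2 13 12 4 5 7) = [3, 12, 6, 13, 5, 7, 11, 2, 8, 9, 1, 0, 4, 10] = (0 3 13 10 1 12 4 5 7 2 6 11)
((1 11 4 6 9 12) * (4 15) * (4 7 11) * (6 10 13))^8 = ((1 4 10 13 6 9 12)(7 11 15))^8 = (1 4 10 13 6 9 12)(7 15 11)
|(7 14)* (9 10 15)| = |(7 14)(9 10 15)| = 6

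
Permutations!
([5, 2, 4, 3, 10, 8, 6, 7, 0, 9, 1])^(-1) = [8, 10, 1, 3, 2, 0, 6, 7, 5, 9, 4]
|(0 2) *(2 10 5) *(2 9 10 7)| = 3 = |(0 7 2)(5 9 10)|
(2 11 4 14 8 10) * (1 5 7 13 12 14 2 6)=(1 5 7 13 12 14 8 10 6)(2 11 4)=[0, 5, 11, 3, 2, 7, 1, 13, 10, 9, 6, 4, 14, 12, 8]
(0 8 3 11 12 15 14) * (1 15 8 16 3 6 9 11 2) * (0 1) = (0 16 3 2)(1 15 14)(6 9 11 12 8) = [16, 15, 0, 2, 4, 5, 9, 7, 6, 11, 10, 12, 8, 13, 1, 14, 3]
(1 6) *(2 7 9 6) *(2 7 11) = (1 7 9 6)(2 11) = [0, 7, 11, 3, 4, 5, 1, 9, 8, 6, 10, 2]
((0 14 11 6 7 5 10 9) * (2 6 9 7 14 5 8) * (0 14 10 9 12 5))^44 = ((2 6 10 7 8)(5 9 14 11 12))^44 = (2 8 7 10 6)(5 12 11 14 9)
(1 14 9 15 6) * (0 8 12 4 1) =(0 8 12 4 1 14 9 15 6) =[8, 14, 2, 3, 1, 5, 0, 7, 12, 15, 10, 11, 4, 13, 9, 6]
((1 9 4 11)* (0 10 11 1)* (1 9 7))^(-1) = (0 11 10)(1 7)(4 9)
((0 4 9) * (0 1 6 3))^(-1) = ((0 4 9 1 6 3))^(-1) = (0 3 6 1 9 4)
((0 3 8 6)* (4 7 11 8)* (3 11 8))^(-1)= ((0 11 3 4 7 8 6))^(-1)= (0 6 8 7 4 3 11)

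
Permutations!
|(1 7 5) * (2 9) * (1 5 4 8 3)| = 10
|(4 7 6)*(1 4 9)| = 5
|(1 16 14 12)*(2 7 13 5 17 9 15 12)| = 11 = |(1 16 14 2 7 13 5 17 9 15 12)|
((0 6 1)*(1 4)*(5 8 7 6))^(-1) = (0 1 4 6 7 8 5)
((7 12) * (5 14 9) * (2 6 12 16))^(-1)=(2 16 7 12 6)(5 9 14)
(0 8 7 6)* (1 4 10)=(0 8 7 6)(1 4 10)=[8, 4, 2, 3, 10, 5, 0, 6, 7, 9, 1]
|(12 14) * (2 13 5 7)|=4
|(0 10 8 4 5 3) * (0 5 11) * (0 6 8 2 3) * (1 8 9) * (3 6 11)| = 10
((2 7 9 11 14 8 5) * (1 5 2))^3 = (1 5)(2 11)(7 14)(8 9)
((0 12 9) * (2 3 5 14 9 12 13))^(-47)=(0 2 5 9 13 3 14)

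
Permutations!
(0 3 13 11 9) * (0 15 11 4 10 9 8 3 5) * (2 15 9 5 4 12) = (0 4 10 5)(2 15 11 8 3 13 12) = [4, 1, 15, 13, 10, 0, 6, 7, 3, 9, 5, 8, 2, 12, 14, 11]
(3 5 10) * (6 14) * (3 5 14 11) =(3 14 6 11)(5 10) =[0, 1, 2, 14, 4, 10, 11, 7, 8, 9, 5, 3, 12, 13, 6]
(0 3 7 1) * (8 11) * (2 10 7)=[3, 0, 10, 2, 4, 5, 6, 1, 11, 9, 7, 8]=(0 3 2 10 7 1)(8 11)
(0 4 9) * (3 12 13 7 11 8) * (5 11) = [4, 1, 2, 12, 9, 11, 6, 5, 3, 0, 10, 8, 13, 7] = (0 4 9)(3 12 13 7 5 11 8)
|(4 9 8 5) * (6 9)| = |(4 6 9 8 5)| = 5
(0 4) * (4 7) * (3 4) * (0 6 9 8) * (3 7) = (0 3 4 6 9 8) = [3, 1, 2, 4, 6, 5, 9, 7, 0, 8]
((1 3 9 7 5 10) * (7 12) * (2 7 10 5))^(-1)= (1 10 12 9 3)(2 7)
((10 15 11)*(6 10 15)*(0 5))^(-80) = (15) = ((0 5)(6 10)(11 15))^(-80)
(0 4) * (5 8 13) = (0 4)(5 8 13) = [4, 1, 2, 3, 0, 8, 6, 7, 13, 9, 10, 11, 12, 5]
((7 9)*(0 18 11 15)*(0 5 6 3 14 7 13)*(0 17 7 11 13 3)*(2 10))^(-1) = ((0 18 13 17 7 9 3 14 11 15 5 6)(2 10))^(-1) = (0 6 5 15 11 14 3 9 7 17 13 18)(2 10)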